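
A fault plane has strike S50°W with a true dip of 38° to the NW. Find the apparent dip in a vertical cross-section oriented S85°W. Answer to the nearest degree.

24°

Angle between strike (S50°W) and section (S85°W): β = 35°.
tan α = tan 38° × sin 35° = 0.7813 × 0.5736 = 0.4481
α = arctan(0.4481) = 24.14°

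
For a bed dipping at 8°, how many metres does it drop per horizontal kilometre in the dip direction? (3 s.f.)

drop per km = 1000 × tan 8° = 1000 × 0.1405

141 m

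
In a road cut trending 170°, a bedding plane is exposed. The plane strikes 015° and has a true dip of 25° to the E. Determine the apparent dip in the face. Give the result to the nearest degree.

The strike is 015° and the section trends 170°; the acute angle between them is β = 25°.
tan(apparent dip) = tan 25° · sin 25° = 0.1971
apparent dip = arctan 0.1971 = 11.15°

11°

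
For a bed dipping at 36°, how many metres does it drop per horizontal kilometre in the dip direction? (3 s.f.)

727 m

drop per km = 1000 × tan 36° = 1000 × 0.7265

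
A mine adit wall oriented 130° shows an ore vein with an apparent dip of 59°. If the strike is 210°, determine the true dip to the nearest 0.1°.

59.4°

β = acute angle between strike 210° and section 130° = 80°.
tan(true dip) = tan 59° / sin 80° = 1.6900
δ = arctan(1.6900) = 59.39°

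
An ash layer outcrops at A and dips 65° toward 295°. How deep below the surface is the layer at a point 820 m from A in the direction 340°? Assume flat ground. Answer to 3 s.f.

1240 m

The hole lies 45° from the dip direction, so the down-dip offset is 820 × cos 45° = 579.83 m.
Depth = down-dip offset × tan(dip) = 579.83 × tan 65° = 579.83 × 2.1445
Depth = 1243.44 m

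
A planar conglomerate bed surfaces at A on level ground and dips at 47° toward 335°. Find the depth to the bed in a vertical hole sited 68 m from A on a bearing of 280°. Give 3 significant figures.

41.8 m

The hole lies 55° from the dip direction, so the down-dip offset is 68 × cos 55° = 39.00 m.
Depth = down-dip offset × tan(dip) = 39.00 × tan 47° = 39.00 × 1.0724
Depth = 41.83 m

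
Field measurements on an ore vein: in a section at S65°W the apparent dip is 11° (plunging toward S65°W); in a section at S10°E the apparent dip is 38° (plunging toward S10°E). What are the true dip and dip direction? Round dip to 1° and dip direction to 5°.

true dip 38°, dip direction 170°

Represent each trace as a vector plunging at its apparent dip toward its trend (east-north-up frame): v₁ = (-0.890, -0.415, -0.191), v₂ = (0.137, -0.776, -0.616).
n = v₁ × v₂ = (0.107, -0.574, 0.747) (taken with n_z > 0).
tan δ = √(n_x²+n_y²)/n_z = 0.584/0.747, so δ = 38.0°.
Dip direction = azimuth of (n_x, n_y) = atan2(0.107, -0.574) = 169°.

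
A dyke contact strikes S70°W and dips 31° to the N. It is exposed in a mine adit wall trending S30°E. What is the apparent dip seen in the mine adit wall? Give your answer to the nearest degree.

The section lies 80° from the strike.
tan α = tan 31° × sin 80° = 0.6009 × 0.9848 = 0.5917
α = arctan(0.5917) = 30.61°

31°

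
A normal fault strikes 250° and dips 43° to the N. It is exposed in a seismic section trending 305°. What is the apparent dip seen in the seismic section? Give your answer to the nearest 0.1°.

The section lies 55° from the strike.
tan α = tan 43° × sin 55° = 0.9325 × 0.8192 = 0.7639
α = arctan(0.7639) = 37.38°

37.4°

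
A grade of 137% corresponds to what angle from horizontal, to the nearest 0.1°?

53.9°

tan θ = 137/100 = 1.3700
θ = arctan(1.3700) = 53.87°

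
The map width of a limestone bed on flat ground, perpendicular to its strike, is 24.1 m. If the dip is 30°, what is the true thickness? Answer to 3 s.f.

True thickness t = w · sin(dip) = 24.1 × sin 30°
t = 24.1 × 0.5000 = 12.050 m

12.0 m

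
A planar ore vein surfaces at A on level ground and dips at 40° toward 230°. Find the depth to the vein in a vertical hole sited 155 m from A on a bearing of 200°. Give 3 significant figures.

The hole lies 30° from the dip direction, so the down-dip offset is 155 × cos 30° = 134.23 m.
Depth = down-dip offset × tan(dip) = 134.23 × tan 40° = 134.23 × 0.8391
Depth = 112.64 m

113 m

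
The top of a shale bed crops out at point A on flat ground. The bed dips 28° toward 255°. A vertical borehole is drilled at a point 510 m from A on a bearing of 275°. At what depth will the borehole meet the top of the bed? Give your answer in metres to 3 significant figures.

The hole lies 20° from the dip direction, so the down-dip offset is 510 × cos 20° = 479.24 m.
Depth = down-dip offset × tan(dip) = 479.24 × tan 28° = 479.24 × 0.5317
Depth = 254.82 m

255 m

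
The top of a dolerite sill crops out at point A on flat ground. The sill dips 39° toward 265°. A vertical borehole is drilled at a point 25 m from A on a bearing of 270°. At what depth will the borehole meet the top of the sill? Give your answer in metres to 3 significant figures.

The hole lies 5° from the dip direction, so the down-dip offset is 25 × cos 5° = 24.90 m.
Depth = down-dip offset × tan(dip) = 24.90 × tan 39° = 24.90 × 0.8098
Depth = 20.17 m

20.2 m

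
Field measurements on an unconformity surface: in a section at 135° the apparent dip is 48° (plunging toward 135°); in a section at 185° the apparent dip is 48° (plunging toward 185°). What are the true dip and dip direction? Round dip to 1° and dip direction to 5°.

Represent each trace as a vector plunging at its apparent dip toward its trend (east-north-up frame): v₁ = (0.473, -0.473, -0.743), v₂ = (-0.058, -0.667, -0.743).
Cross product v₁ × v₂ gives the pole to the plane: n ∝ (0.144, -0.395, 0.343).
Dip δ = arctan(|n_h|/n_z) = arctan(0.420/0.343) = 50.8°.
Dip direction = atan2(0.144, -0.395) = 160° (azimuth of n's horizontal projection).

true dip 51°, dip direction 160°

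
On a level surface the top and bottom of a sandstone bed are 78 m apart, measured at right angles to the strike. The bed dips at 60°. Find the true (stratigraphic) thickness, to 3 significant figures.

True thickness t = w · sin(dip) = 78 × sin 60°
t = 78 × 0.8660 = 67.550 m

67.5 m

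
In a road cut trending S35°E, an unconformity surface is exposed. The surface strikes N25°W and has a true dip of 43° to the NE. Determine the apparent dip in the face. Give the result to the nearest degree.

9°

The section lies 10° from the strike.
tan(apparent dip) = tan 43° · sin 10° = 0.1619
apparent dip = arctan 0.1619 = 9.20°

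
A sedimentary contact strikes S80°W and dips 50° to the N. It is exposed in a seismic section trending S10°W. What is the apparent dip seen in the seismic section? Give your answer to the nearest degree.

The section lies 70° from the strike.
tan α = tan 50° × sin 70° = 1.1918 × 0.9397 = 1.1199
α = arctan(1.1199) = 48.24°

48°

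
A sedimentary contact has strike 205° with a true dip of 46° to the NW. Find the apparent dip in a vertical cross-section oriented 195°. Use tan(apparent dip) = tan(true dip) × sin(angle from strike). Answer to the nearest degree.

The strike is 205° and the section trends 195°; the acute angle between them is β = 10°.
tan α = tan 46° × sin 10° = 1.0355 × 0.1736 = 0.1798
α = arctan(0.1798) = 10.19°

10°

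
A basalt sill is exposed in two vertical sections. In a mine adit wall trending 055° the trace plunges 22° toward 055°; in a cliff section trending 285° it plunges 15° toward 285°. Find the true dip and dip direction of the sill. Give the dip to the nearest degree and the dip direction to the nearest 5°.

true dip 39°, dip direction 355°

The two traces are lines in the plane: v₁ = (sin 55°·cos 22°, cos 55°·cos 22°, −sin 22°), v₂ = (sin 285°·cos 15°, cos 285°·cos 15°, −sin 15°).
The plane normal is n = v₁ × v₂ ∝ (-0.044, 0.546, 0.686).
tan δ = √(n_x²+n_y²)/n_z = 0.548/0.686, so δ = 38.6°.
The horizontal component of n points toward azimuth atan2(n_x, n_y) = 355°, the dip direction.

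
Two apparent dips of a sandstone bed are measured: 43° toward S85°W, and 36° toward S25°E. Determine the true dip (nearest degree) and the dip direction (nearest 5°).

true dip 55°, dip direction 215°

Each apparent-dip line lies in the plane. As unit vectors (x east, y north, z up), v₁ plunges 43°→S85°W and v₂ plunges 36°→S25°E.
The plane normal is n = v₁ × v₂ ∝ (-0.463, -0.661, 0.556).
True dip = arccos(n_z / |n|) = arccos(0.5673) = 55.4°.
Dip direction = atan2(-0.463, -0.661) = 215° (azimuth of n's horizontal projection).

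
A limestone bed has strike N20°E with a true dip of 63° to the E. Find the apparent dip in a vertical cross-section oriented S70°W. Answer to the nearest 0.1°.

The strike is N20°E and the section trends S70°W; the acute angle between them is β = 50°.
tan(apparent dip) = tan 63° · sin 50° = 1.5034
apparent dip = arctan 1.5034 = 56.37°

56.4°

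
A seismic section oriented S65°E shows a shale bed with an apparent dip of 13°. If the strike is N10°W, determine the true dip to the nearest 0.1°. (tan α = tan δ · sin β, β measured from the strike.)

15.7°

The section is 55° from the strike.
tan(true dip) = tan 13° / sin 55° = 0.2818
δ = arctan(0.2818) = 15.74°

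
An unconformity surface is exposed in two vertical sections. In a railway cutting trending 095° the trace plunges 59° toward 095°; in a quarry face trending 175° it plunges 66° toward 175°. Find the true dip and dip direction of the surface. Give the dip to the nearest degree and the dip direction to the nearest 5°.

The two traces are lines in the plane: v₁ = (sin 95°·cos 59°, cos 95°·cos 59°, −sin 59°), v₂ = (sin 175°·cos 66°, cos 175°·cos 66°, −sin 66°).
Cross product v₁ × v₂ gives the pole to the plane: n ∝ (0.306, -0.438, 0.206).
True dip = arccos(n_z / |n|) = arccos(0.3599) = 68.9°.
The horizontal component of n points toward azimuth atan2(n_x, n_y) = 145°, the dip direction.

true dip 69°, dip direction 145°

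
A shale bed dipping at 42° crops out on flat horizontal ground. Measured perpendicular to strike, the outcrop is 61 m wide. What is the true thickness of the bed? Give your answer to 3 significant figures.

True thickness t = w · sin(dip) = 61 × sin 42°
t = 61 × 0.6691 = 40.817 m

40.8 m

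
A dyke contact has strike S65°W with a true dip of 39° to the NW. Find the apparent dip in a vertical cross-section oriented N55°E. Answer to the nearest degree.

8°

The section lies 10° from the strike.
tan(apparent dip) = tan 39° · sin 10° = 0.1406
apparent dip = arctan 0.1406 = 8.00°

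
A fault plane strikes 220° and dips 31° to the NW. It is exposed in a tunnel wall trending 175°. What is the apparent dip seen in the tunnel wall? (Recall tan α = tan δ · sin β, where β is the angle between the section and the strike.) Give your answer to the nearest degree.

Angle between strike (220°) and section (175°): β = 45°.
tan(apparent dip) = tan 31° · sin 45° = 0.4249
α = arctan(0.4249) = 23.02°

23°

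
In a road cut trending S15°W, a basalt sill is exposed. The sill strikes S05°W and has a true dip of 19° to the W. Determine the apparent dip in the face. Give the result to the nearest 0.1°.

The strike is S05°W and the section trends S15°W; the acute angle between them is β = 10°.
tan α = tan 19° × sin 10° = 0.3443 × 0.1736 = 0.0598
apparent dip = arctan 0.0598 = 3.42°

3.4°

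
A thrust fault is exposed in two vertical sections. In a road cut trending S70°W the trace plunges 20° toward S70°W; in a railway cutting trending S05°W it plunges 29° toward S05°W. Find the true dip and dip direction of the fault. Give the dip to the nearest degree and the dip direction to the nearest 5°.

true dip 30°, dip direction 200°

The two traces are lines in the plane: v₁ = (sin 250°·cos 20°, cos 250°·cos 20°, −sin 20°), v₂ = (sin 185°·cos 29°, cos 185°·cos 29°, −sin 29°).
The plane normal is n = v₁ × v₂ ∝ (-0.142, -0.402, 0.745).
tan δ = √(n_x²+n_y²)/n_z = 0.426/0.745, so δ = 29.8°.
The horizontal component of n points toward azimuth atan2(n_x, n_y) = 199°, the dip direction.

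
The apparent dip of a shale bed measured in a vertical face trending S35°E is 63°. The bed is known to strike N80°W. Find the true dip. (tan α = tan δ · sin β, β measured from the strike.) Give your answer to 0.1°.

The section is 45° from the strike.
tan δ = tan α / sin β = tan 63° / sin 45° = 1.9626 / 0.7071 = 2.7756
true dip = arctan 2.7756 = 70.19°

70.2°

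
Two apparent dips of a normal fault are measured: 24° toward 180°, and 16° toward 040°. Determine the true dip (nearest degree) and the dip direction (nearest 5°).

true dip 47°, dip direction 115°

Represent each trace as a vector plunging at its apparent dip toward its trend (east-north-up frame): v₁ = (0.000, -0.914, -0.407), v₂ = (0.618, 0.736, -0.276).
Cross product v₁ × v₂ gives the pole to the plane: n ∝ (0.551, -0.251, 0.564).
Dip δ = arctan(|n_h|/n_z) = arctan(0.606/0.564) = 47.0°.
The horizontal component of n points toward azimuth atan2(n_x, n_y) = 115°, the dip direction.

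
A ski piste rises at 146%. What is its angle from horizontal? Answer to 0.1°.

55.6°

tan θ = 146/100 = 1.4600
θ = arctan(1.4600) = 55.59°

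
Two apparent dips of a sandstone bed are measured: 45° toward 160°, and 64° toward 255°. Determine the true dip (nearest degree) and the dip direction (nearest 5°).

true dip 67°, dip direction 225°

Represent each trace as a vector plunging at its apparent dip toward its trend (east-north-up frame): v₁ = (0.242, -0.664, -0.707), v₂ = (-0.423, -0.113, -0.899).
The plane normal is n = v₁ × v₂ ∝ (-0.517, -0.517, 0.309).
tan δ = √(n_x²+n_y²)/n_z = 0.731/0.309, so δ = 67.1°.
Dip direction = atan2(-0.517, -0.517) = 225° (azimuth of n's horizontal projection).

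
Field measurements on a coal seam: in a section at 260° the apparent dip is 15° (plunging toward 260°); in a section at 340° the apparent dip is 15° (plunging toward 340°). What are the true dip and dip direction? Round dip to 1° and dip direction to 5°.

Represent each trace as a vector plunging at its apparent dip toward its trend (east-north-up frame): v₁ = (-0.951, -0.168, -0.259), v₂ = (-0.330, 0.908, -0.259).
n = v₁ × v₂ = (-0.278, 0.161, 0.919) (taken with n_z > 0).
tan δ = √(n_x²+n_y²)/n_z = 0.321/0.919, so δ = 19.3°.
Dip direction = azimuth of (n_x, n_y) = atan2(-0.278, 0.161) = 300°.

true dip 19°, dip direction 300°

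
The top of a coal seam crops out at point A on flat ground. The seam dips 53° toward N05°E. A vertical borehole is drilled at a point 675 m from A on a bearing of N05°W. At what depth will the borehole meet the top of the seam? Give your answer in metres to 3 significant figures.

882 m

The hole lies 10° from the dip direction, so the down-dip offset is 675 × cos 10° = 664.75 m.
Depth = down-dip offset × tan(dip) = 664.75 × tan 53° = 664.75 × 1.3270
Depth = 882.15 m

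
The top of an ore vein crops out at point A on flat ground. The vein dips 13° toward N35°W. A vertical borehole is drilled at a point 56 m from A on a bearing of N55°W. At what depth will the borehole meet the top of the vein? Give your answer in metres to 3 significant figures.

12.1 m

The hole lies 20° from the dip direction, so the down-dip offset is 56 × cos 20° = 52.62 m.
Depth = down-dip offset × tan(dip) = 52.62 × tan 13° = 52.62 × 0.2309
Depth = 12.15 m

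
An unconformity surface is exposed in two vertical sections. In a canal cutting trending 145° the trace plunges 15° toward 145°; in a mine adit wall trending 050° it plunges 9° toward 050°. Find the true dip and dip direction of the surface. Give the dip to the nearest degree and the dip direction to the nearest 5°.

The two traces are lines in the plane: v₁ = (sin 145°·cos 15°, cos 145°·cos 15°, −sin 15°), v₂ = (sin 50°·cos 9°, cos 50°·cos 9°, −sin 9°).
The plane normal is n = v₁ × v₂ ∝ (0.288, -0.109, 0.950).
Dip δ = arctan(|n_h|/n_z) = arctan(0.308/0.950) = 18.0°.
Dip direction = atan2(0.288, -0.109) = 111° (azimuth of n's horizontal projection).

true dip 18°, dip direction 110°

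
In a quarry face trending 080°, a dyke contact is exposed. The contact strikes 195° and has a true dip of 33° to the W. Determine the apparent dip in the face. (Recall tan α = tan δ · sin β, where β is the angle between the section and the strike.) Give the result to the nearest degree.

30°

Angle between strike (195°) and section (080°): β = 65°.
tan(apparent dip) = tan 33° · sin 65° = 0.5886
α = arctan(0.5886) = 30.48°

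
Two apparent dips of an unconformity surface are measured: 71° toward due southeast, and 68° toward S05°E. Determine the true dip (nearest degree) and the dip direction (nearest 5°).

Each apparent-dip line lies in the plane. As unit vectors (x east, y north, z up), v₁ plunges 71°→due southeast and v₂ plunges 68°→S05°E.
n = v₁ × v₂ = (0.139, -0.183, 0.078) (taken with n_z > 0).
tan δ = √(n_x²+n_y²)/n_z = 0.230/0.078, so δ = 71.2°.
Dip direction = azimuth of (n_x, n_y) = atan2(0.139, -0.183) = 143°.

true dip 71°, dip direction 145°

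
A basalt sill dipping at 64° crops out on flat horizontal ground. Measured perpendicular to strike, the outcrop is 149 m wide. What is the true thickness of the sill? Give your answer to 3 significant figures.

True thickness t = w · sin(dip) = 149 × sin 64°
t = 149 × 0.8988 = 133.920 m

134 m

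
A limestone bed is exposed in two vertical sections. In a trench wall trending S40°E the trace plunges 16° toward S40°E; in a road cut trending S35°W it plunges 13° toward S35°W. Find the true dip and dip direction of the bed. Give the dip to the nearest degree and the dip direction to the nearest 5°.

true dip 18°, dip direction 170°

The two traces are lines in the plane: v₁ = (sin 140°·cos 16°, cos 140°·cos 16°, −sin 16°), v₂ = (sin 215°·cos 13°, cos 215°·cos 13°, −sin 13°).
n = v₁ × v₂ = (0.054, -0.293, 0.905) (taken with n_z > 0).
Dip δ = arctan(|n_h|/n_z) = arctan(0.298/0.905) = 18.2°.
Dip direction = atan2(0.054, -0.293) = 169° (azimuth of n's horizontal projection).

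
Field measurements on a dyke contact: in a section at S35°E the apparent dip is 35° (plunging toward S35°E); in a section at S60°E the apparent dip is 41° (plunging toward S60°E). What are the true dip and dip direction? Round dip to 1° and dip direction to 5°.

true dip 42°, dip direction 105°

Represent each trace as a vector plunging at its apparent dip toward its trend (east-north-up frame): v₁ = (0.470, -0.671, -0.574), v₂ = (0.654, -0.377, -0.656).
The plane normal is n = v₁ × v₂ ∝ (0.224, -0.067, 0.261).
True dip = arccos(n_z / |n|) = arccos(0.7456) = 41.8°.
The horizontal component of n points toward azimuth atan2(n_x, n_y) = 107°, the dip direction.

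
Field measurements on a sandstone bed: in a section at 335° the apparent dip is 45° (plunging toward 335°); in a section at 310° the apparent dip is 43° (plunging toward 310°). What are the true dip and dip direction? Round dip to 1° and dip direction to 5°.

Represent each trace as a vector plunging at its apparent dip toward its trend (east-north-up frame): v₁ = (-0.299, 0.641, -0.707), v₂ = (-0.560, 0.470, -0.682).
n = v₁ × v₂ = (-0.105, 0.192, 0.219) (taken with n_z > 0).
True dip = arccos(n_z / |n|) = arccos(0.7064) = 45.1°.
The horizontal component of n points toward azimuth atan2(n_x, n_y) = 331°, the dip direction.

true dip 45°, dip direction 330°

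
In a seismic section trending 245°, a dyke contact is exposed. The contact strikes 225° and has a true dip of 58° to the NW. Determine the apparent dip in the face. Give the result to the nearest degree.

Angle between strike (225°) and section (245°): β = 20°.
tan(apparent dip) = tan 58° · sin 20° = 0.5473
apparent dip = arctan 0.5473 = 28.69°

29°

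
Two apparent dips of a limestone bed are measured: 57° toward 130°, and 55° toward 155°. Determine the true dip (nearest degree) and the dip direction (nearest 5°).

Each apparent-dip line lies in the plane. As unit vectors (x east, y north, z up), v₁ plunges 57°→130° and v₂ plunges 55°→155°.
The plane normal is n = v₁ × v₂ ∝ (0.149, -0.138, 0.132).
tan δ = √(n_x²+n_y²)/n_z = 0.204/0.132, so δ = 57.0°.
Dip direction = atan2(0.149, -0.138) = 133° (azimuth of n's horizontal projection).

true dip 57°, dip direction 135°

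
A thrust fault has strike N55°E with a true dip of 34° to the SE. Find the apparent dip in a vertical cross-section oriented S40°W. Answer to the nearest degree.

10°

The section lies 15° from the strike.
tan α = tan 34° × sin 15° = 0.6745 × 0.2588 = 0.1746
apparent dip = arctan 0.1746 = 9.90°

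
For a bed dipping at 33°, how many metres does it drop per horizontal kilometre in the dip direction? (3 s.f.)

drop per km = 1000 × tan 33° = 1000 × 0.6494

649 m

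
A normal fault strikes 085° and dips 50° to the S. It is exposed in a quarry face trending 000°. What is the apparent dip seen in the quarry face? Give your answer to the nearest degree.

50°

The section lies 85° from the strike.
tan(apparent dip) = tan 50° · sin 85° = 1.1872
α = arctan(1.1872) = 49.89°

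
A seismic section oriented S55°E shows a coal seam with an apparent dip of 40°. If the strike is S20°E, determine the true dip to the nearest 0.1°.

The section is 35° from the strike.
tan(true dip) = tan 40° / sin 35° = 1.4629
true dip = arctan 1.4629 = 55.64°

55.6°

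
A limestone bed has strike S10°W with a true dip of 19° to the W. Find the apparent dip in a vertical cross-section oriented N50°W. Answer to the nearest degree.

The section lies 60° from the strike.
tan α = tan 19° × sin 60° = 0.3443 × 0.8660 = 0.2982
α = arctan(0.2982) = 16.60°

17°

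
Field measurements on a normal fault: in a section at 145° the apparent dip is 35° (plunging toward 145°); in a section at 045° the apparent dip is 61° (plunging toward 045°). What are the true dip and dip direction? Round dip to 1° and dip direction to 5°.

true dip 64°, dip direction 075°

Each apparent-dip line lies in the plane. As unit vectors (x east, y north, z up), v₁ plunges 35°→145° and v₂ plunges 61°→045°.
n = v₁ × v₂ = (0.784, 0.214, 0.391) (taken with n_z > 0).
True dip = arccos(n_z / |n|) = arccos(0.4338) = 64.3°.
Dip direction = azimuth of (n_x, n_y) = atan2(0.784, 0.214) = 75°.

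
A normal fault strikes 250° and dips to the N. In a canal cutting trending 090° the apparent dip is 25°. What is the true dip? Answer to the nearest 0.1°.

The section is 20° from the strike.
tan δ = tan α / sin β = tan 25° / sin 20° = 0.4663 / 0.3420 = 1.3634
δ = arctan(1.3634) = 53.74°

53.7°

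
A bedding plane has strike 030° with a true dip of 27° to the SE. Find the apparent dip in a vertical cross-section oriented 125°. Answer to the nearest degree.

Angle between strike (030°) and section (125°): β = 85°.
tan α = tan 27° × sin 85° = 0.5095 × 0.9962 = 0.5076
apparent dip = arctan 0.5076 = 26.91°

27°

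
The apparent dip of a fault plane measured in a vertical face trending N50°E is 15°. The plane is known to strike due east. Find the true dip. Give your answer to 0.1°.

22.6°

The section is 40° from the strike.
tan δ = tan α / sin β = tan 15° / sin 40° = 0.2679 / 0.6428 = 0.4169
δ = arctan(0.4169) = 22.63°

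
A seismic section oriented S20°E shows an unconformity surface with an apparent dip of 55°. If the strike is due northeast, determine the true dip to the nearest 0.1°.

57.6°

β = acute angle between strike due northeast and section S20°E = 65°.
tan δ = tan α / sin β = tan 55° / sin 65° = 1.4281 / 0.9063 = 1.5758
true dip = arctan 1.5758 = 57.60°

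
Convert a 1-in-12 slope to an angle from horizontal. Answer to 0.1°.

4.8°

tan θ = 1/12 = 0.0833
θ = arctan(0.0833) = 4.76°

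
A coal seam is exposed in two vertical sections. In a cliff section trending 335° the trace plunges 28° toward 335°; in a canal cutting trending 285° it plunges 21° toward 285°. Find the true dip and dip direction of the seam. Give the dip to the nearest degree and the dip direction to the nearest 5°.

true dip 28°, dip direction 330°

The two traces are lines in the plane: v₁ = (sin 335°·cos 28°, cos 335°·cos 28°, −sin 28°), v₂ = (sin 285°·cos 21°, cos 285°·cos 21°, −sin 21°).
Cross product v₁ × v₂ gives the pole to the plane: n ∝ (-0.173, 0.290, 0.631).
True dip = arccos(n_z / |n|) = arccos(0.8819) = 28.1°.
Dip direction = atan2(-0.173, 0.290) = 329° (azimuth of n's horizontal projection).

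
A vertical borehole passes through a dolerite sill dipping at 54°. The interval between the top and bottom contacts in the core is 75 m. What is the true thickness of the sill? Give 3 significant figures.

44.1 m

True thickness t = h · cos(dip) = 75 × cos 54°
t = 75 × 0.5878 = 44.084 m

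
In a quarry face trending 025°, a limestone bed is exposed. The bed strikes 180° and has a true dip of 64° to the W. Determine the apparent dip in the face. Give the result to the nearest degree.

41°

Angle between strike (180°) and section (025°): β = 25°.
tan(apparent dip) = tan 64° · sin 25° = 0.8665
α = arctan(0.8665) = 40.91°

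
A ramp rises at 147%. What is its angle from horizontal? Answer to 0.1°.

55.8°

tan θ = 147/100 = 1.4700
θ = arctan(1.4700) = 55.77°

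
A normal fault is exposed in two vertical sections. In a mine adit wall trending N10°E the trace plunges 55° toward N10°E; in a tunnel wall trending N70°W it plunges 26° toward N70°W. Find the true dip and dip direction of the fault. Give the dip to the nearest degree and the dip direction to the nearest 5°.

The two traces are lines in the plane: v₁ = (sin 10°·cos 55°, cos 10°·cos 55°, −sin 55°), v₂ = (sin 290°·cos 26°, cos 290°·cos 26°, −sin 26°).
The plane normal is n = v₁ × v₂ ∝ (0.004, 0.736, 0.508).
Dip δ = arctan(|n_h|/n_z) = arctan(0.736/0.508) = 55.4°.
The horizontal component of n points toward azimuth atan2(n_x, n_y) = 0°, the dip direction.

true dip 55°, dip direction 000°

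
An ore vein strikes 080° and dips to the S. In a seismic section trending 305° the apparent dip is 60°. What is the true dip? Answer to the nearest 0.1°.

β = acute angle between strike 080° and section 305° = 45°.
tan δ = tan α / sin β = tan 60° / sin 45° = 1.7321 / 0.7071 = 2.4495
true dip = arctan 2.4495 = 67.79°

67.8°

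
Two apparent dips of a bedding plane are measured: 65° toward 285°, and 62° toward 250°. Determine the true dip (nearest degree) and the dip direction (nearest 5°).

Each apparent-dip line lies in the plane. As unit vectors (x east, y north, z up), v₁ plunges 65°→285° and v₂ plunges 62°→250°.
n = v₁ × v₂ = (-0.242, 0.039, 0.114) (taken with n_z > 0).
tan δ = √(n_x²+n_y²)/n_z = 0.245/0.114, so δ = 65.1°.
Dip direction = atan2(-0.242, 0.039) = 279° (azimuth of n's horizontal projection).

true dip 65°, dip direction 280°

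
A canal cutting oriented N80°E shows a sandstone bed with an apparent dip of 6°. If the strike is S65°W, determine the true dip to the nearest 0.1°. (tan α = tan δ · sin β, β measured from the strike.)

β = acute angle between strike S65°W and section N80°E = 15°.
tan(true dip) = tan 6° / sin 15° = 0.4061
δ = arctan(0.4061) = 22.10°

22.1°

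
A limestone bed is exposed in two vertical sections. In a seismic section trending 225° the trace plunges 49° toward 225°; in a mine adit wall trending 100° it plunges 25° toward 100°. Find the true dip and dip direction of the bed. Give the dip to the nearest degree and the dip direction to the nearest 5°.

Represent each trace as a vector plunging at its apparent dip toward its trend (east-north-up frame): v₁ = (-0.464, -0.464, -0.755), v₂ = (0.893, -0.157, -0.423).
The plane normal is n = v₁ × v₂ ∝ (0.077, -0.870, 0.487).
tan δ = √(n_x²+n_y²)/n_z = 0.873/0.487, so δ = 60.8°.
The horizontal component of n points toward azimuth atan2(n_x, n_y) = 175°, the dip direction.

true dip 61°, dip direction 175°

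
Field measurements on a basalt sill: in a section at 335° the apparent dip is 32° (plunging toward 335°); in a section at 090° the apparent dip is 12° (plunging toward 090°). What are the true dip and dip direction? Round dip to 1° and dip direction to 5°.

Each apparent-dip line lies in the plane. As unit vectors (x east, y north, z up), v₁ plunges 32°→335° and v₂ plunges 12°→090°.
n = v₁ × v₂ = (0.160, 0.593, 0.752) (taken with n_z > 0).
tan δ = √(n_x²+n_y²)/n_z = 0.614/0.752, so δ = 39.2°.
Dip direction = atan2(0.160, 0.593) = 15° (azimuth of n's horizontal projection).

true dip 39°, dip direction 015°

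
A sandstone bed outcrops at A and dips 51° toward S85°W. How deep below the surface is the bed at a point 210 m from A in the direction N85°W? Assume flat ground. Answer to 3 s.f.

255 m

The hole lies 10° from the dip direction, so the down-dip offset is 210 × cos 10° = 206.81 m.
Depth = down-dip offset × tan(dip) = 206.81 × tan 51° = 206.81 × 1.2349
Depth = 255.39 m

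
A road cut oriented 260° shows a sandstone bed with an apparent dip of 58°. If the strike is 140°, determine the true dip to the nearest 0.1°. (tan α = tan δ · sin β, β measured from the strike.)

61.6°

β = acute angle between strike 140° and section 260° = 60°.
tan(true dip) = tan 58° / sin 60° = 1.8479
δ = arctan(1.8479) = 61.58°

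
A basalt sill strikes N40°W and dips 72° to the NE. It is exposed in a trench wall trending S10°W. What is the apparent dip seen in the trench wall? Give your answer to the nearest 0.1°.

67.0°

The section lies 50° from the strike.
tan(apparent dip) = tan 72° · sin 50° = 2.3576
α = arctan(2.3576) = 67.02°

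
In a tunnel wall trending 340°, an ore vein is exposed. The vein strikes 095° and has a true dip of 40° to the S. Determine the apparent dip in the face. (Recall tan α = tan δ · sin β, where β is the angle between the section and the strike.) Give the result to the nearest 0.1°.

37.3°

Angle between strike (095°) and section (340°): β = 65°.
tan α = tan 40° × sin 65° = 0.8391 × 0.9063 = 0.7605
apparent dip = arctan 0.7605 = 37.25°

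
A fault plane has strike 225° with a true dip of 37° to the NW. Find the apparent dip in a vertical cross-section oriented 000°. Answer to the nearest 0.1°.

28.1°

Angle between strike (225°) and section (000°): β = 45°.
tan α = tan 37° × sin 45° = 0.7536 × 0.7071 = 0.5328
apparent dip = arctan 0.5328 = 28.05°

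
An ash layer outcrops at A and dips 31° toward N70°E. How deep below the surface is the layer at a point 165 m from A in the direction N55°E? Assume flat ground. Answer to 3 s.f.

95.8 m

The hole lies 15° from the dip direction, so the down-dip offset is 165 × cos 15° = 159.38 m.
Depth = down-dip offset × tan(dip) = 159.38 × tan 31° = 159.38 × 0.6009
Depth = 95.76 m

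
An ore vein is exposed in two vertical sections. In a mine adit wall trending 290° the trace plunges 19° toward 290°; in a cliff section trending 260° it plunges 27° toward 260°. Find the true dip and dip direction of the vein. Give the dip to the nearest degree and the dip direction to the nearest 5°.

Each apparent-dip line lies in the plane. As unit vectors (x east, y north, z up), v₁ plunges 19°→290° and v₂ plunges 27°→260°.
Cross product v₁ × v₂ gives the pole to the plane: n ∝ (-0.197, -0.118, 0.421).
tan δ = √(n_x²+n_y²)/n_z = 0.230/0.421, so δ = 28.6°.
Dip direction = atan2(-0.197, -0.118) = 239° (azimuth of n's horizontal projection).

true dip 29°, dip direction 240°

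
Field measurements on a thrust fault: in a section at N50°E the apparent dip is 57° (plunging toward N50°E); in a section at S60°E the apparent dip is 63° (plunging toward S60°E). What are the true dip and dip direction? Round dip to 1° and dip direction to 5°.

Represent each trace as a vector plunging at its apparent dip toward its trend (east-north-up frame): v₁ = (0.417, 0.350, -0.839), v₂ = (0.393, -0.227, -0.891).
The plane normal is n = v₁ × v₂ ∝ (0.502, -0.042, 0.232).
Dip δ = arctan(|n_h|/n_z) = arctan(0.504/0.232) = 65.3°.
Dip direction = azimuth of (n_x, n_y) = atan2(0.502, -0.042) = 95°.

true dip 65°, dip direction 095°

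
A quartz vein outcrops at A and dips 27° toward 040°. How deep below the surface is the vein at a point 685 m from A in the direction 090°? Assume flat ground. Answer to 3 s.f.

The hole lies 50° from the dip direction, so the down-dip offset is 685 × cos 50° = 440.31 m.
Depth = down-dip offset × tan(dip) = 440.31 × tan 27° = 440.31 × 0.5095
Depth = 224.35 m

224 m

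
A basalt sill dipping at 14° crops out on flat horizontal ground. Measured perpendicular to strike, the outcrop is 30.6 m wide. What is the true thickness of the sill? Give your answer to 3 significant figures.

True thickness t = w · sin(dip) = 30.6 × sin 14°
t = 30.6 × 0.2419 = 7.403 m

7.40 m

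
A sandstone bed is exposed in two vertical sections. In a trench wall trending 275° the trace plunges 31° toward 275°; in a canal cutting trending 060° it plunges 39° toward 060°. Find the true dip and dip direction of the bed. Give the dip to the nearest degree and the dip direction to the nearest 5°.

true dip 67°, dip direction 350°

Represent each trace as a vector plunging at its apparent dip toward its trend (east-north-up frame): v₁ = (-0.854, 0.075, -0.515), v₂ = (0.673, 0.389, -0.629).
n = v₁ × v₂ = (-0.153, 0.884, 0.382) (taken with n_z > 0).
True dip = arccos(n_z / |n|) = arccos(0.3918) = 66.9°.
The horizontal component of n points toward azimuth atan2(n_x, n_y) = 350°, the dip direction.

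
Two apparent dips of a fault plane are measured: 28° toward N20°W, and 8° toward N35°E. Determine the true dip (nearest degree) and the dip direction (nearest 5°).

The two traces are lines in the plane: v₁ = (sin 340°·cos 28°, cos 340°·cos 28°, −sin 28°), v₂ = (sin 35°·cos 8°, cos 35°·cos 8°, −sin 8°).
n = v₁ × v₂ = (-0.265, 0.309, 0.716) (taken with n_z > 0).
Dip δ = arctan(|n_h|/n_z) = arctan(0.407/0.716) = 29.6°.
Dip direction = azimuth of (n_x, n_y) = atan2(-0.265, 0.309) = 319°.

true dip 30°, dip direction 320°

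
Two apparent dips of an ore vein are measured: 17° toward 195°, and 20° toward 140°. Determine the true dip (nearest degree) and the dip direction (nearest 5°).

true dip 21°, dip direction 160°

The two traces are lines in the plane: v₁ = (sin 195°·cos 17°, cos 195°·cos 17°, −sin 17°), v₂ = (sin 140°·cos 20°, cos 140°·cos 20°, −sin 20°).
The plane normal is n = v₁ × v₂ ∝ (0.105, -0.261, 0.736).
Dip δ = arctan(|n_h|/n_z) = arctan(0.282/0.736) = 20.9°.
Dip direction = azimuth of (n_x, n_y) = atan2(0.105, -0.261) = 158°.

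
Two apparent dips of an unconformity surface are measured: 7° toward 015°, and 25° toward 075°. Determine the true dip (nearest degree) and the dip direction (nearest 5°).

Represent each trace as a vector plunging at its apparent dip toward its trend (east-north-up frame): v₁ = (0.257, 0.959, -0.122), v₂ = (0.875, 0.235, -0.423).
Cross product v₁ × v₂ gives the pole to the plane: n ∝ (0.377, -0.002, 0.779).
tan δ = √(n_x²+n_y²)/n_z = 0.377/0.779, so δ = 25.8°.
The horizontal component of n points toward azimuth atan2(n_x, n_y) = 90°, the dip direction.

true dip 26°, dip direction 090°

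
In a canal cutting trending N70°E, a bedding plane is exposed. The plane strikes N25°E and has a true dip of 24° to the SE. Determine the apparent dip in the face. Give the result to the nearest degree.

The section lies 45° from the strike.
tan α = tan 24° × sin 45° = 0.4452 × 0.7071 = 0.3148
α = arctan(0.3148) = 17.48°

17°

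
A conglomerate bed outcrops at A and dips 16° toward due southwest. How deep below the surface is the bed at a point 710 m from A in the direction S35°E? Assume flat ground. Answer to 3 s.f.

The hole lies 80° from the dip direction, so the down-dip offset is 710 × cos 80° = 123.29 m.
Depth = down-dip offset × tan(dip) = 123.29 × tan 16° = 123.29 × 0.2867
Depth = 35.35 m

35.4 m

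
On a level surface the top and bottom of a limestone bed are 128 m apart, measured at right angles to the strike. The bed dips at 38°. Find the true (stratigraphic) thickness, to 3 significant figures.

78.8 m

True thickness t = w · sin(dip) = 128 × sin 38°
t = 128 × 0.6157 = 78.805 m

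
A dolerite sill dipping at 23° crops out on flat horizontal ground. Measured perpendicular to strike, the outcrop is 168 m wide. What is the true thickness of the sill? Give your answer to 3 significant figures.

True thickness t = w · sin(dip) = 168 × sin 23°
t = 168 × 0.3907 = 65.643 m

65.6 m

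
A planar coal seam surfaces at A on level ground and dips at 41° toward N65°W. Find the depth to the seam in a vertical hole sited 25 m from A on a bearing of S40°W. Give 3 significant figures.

5.62 m

The hole lies 75° from the dip direction, so the down-dip offset is 25 × cos 75° = 6.47 m.
Depth = down-dip offset × tan(dip) = 6.47 × tan 41° = 6.47 × 0.8693
Depth = 5.62 m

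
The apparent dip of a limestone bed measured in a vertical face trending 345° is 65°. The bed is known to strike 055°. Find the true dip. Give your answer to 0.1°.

66.3°

The section is 70° from the strike.
tan δ = tan α / sin β = tan 65° / sin 70° = 2.1445 / 0.9397 = 2.2821
δ = arctan(2.2821) = 66.34°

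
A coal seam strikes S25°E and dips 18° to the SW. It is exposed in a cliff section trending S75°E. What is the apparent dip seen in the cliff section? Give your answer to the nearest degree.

Angle between strike (S25°E) and section (S75°E): β = 50°.
tan α = tan 18° × sin 50° = 0.3249 × 0.7660 = 0.2489
α = arctan(0.2489) = 13.98°

14°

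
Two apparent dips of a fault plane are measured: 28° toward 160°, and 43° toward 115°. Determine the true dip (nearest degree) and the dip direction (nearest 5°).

true dip 44°, dip direction 105°

The two traces are lines in the plane: v₁ = (sin 160°·cos 28°, cos 160°·cos 28°, −sin 28°), v₂ = (sin 115°·cos 43°, cos 115°·cos 43°, −sin 43°).
n = v₁ × v₂ = (0.421, -0.105, 0.457) (taken with n_z > 0).
Dip δ = arctan(|n_h|/n_z) = arctan(0.434/0.457) = 43.5°.
The horizontal component of n points toward azimuth atan2(n_x, n_y) = 104°, the dip direction.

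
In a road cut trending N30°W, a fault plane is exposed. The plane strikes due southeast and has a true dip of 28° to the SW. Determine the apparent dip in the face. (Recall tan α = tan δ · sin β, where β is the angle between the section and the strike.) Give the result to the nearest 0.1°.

7.8°

The section lies 15° from the strike.
tan(apparent dip) = tan 28° · sin 15° = 0.1376
apparent dip = arctan 0.1376 = 7.84°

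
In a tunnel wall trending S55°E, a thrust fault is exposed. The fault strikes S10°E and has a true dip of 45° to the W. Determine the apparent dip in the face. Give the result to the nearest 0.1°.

35.3°

The strike is S10°E and the section trends S55°E; the acute angle between them is β = 45°.
tan α = tan 45° × sin 45° = 1.0000 × 0.7071 = 0.7071
apparent dip = arctan 0.7071 = 35.26°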